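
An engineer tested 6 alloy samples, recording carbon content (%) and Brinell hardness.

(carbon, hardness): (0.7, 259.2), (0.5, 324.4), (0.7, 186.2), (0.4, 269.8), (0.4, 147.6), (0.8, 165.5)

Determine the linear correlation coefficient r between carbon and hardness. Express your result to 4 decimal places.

n = 6, Σx = 3.5, Σy = 1352.7, Σx² = 2.19, Σy² = 329058.49, Σxy = 773.34
nΣxy − ΣxΣy = 4640.04 − 4734.45 = -94.41
nΣx² − (Σx)² = 13.14 − 12.25 = 0.89; nΣy² − (Σy)² = 1974350.94 − 1829797.29 = 144553.65
r = -94.41 / √(0.89 × 144553.65) = -94.41 / 358.6820 ≈ -0.2632

-0.2632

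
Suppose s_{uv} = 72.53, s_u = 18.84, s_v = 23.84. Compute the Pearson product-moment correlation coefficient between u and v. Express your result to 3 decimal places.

r = Cov(u,v) / (s_u · s_v) = 72.53 / (18.84 × 23.84)
  = 72.53 / 449.1456 ≈ 0.161

0.161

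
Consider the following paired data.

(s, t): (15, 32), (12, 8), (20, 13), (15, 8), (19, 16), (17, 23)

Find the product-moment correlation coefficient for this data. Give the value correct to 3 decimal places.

0.128

n = 6, Σs = 98, Σt = 100, Σs² = 1644, Σt² = 2106, Σst = 1651
nΣst − ΣsΣt = 9906 − 9800 = 106
nΣs² − (Σs)² = 9864 − 9604 = 260; nΣt² − (Σt)² = 12636 − 10000 = 2636
r = 106 / √(260 × 2636) = 106 / 827.8647 ≈ 0.128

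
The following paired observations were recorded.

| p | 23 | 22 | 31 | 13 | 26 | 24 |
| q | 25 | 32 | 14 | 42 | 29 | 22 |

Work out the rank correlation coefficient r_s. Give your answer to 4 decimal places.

-0.8286

Rank p: 3, 2, 6, 1, 5, 4
Rank q: 3, 5, 1, 6, 4, 2
d = rank(p) − rank(q): 0, -3, 5, -5, 1, 2; Σd² = 64
ρ = 1 − 6Σd² / [n(n²−1)] = 1 − 6×64 / (6×35) = 1 − 384/210 ≈ -0.8286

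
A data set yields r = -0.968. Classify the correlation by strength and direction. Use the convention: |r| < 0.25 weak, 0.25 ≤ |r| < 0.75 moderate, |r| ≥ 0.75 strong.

strong negative

r = -0.968 < 0 so the relationship is negative.
|r| = 0.968, which falls in the strong range.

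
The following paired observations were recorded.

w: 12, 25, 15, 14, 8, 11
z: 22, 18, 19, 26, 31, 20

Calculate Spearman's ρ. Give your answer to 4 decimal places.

-0.7714

Rank w: 3, 6, 5, 4, 1, 2
Rank z: 4, 1, 2, 5, 6, 3
d = rank(w) − rank(z): -1, 5, 3, -1, -5, -1; Σd² = 62
ρ = 1 − 6Σd² / [n(n²−1)] = 1 − 6×62 / (6×35) = 1 − 372/210 ≈ -0.7714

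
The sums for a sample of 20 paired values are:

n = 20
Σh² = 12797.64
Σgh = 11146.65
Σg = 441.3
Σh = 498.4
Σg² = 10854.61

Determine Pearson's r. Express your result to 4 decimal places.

r = (nΣgh − ΣgΣh) / √[(nΣg² − (Σg)²)(nΣh² − (Σh)²)]
Numerator: 20×11146.65 − 441.3×498.4 = 2989.08
Denominator: √[(217092.2 − 194745.69)(255952.8 − 248402.56)] = √[22346.51 × 7550.24] = 12989.2846
r = 2989.08 / 12989.2846 ≈ 0.2301

0.2301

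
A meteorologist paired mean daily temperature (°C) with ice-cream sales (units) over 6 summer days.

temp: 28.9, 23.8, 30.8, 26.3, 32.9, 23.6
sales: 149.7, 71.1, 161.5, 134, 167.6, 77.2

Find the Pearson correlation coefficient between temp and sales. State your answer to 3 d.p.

n = 6, Σx = 166.3, Σy = 761.1, Σx² = 4681.35, Σy² = 105553.15, Σxy = 21852.87
nΣxy − ΣxΣy = 131117.22 − 126570.93 = 4546.29
nΣx² − (Σx)² = 28088.1 − 27655.69 = 432.41; nΣy² − (Σy)² = 633318.9 − 579273.21 = 54045.69
r = 4546.29 / √(432.41 × 54045.69) = 4546.29 / 4834.2421 ≈ 0.940

0.940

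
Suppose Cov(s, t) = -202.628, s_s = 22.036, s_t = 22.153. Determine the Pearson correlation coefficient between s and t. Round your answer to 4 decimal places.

-0.4151

r = Cov(s,t) / (s_s · s_t) = -202.628 / (22.036 × 22.153)
  = -202.628 / 488.1635 ≈ -0.4151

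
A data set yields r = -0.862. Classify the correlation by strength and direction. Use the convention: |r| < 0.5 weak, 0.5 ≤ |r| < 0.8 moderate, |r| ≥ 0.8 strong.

strong negative

r = -0.862 < 0 so the relationship is negative.
|r| = 0.862, which falls in the strong range.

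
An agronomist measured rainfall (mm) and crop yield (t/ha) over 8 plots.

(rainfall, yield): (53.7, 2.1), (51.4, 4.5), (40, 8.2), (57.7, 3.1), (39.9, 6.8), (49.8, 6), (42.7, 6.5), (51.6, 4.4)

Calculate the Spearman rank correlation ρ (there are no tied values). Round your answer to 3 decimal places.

-0.952

Rank rainfall: 7, 5, 2, 8, 1, 4, 3, 6
Rank yield: 1, 4, 8, 2, 7, 5, 6, 3
d = rank(rainfall) − rank(yield): 6, 1, -6, 6, -6, -1, -3, 3; Σd² = 164
ρ = 1 − 6Σd² / [n(n²−1)] = 1 − 6×164 / (8×63) = 1 − 984/504 ≈ -0.952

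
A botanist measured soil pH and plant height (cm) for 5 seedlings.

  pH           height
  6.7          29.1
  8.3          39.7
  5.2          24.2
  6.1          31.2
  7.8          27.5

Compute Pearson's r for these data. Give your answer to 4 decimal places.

0.7024

n = 5, Σx = 34.1, Σy = 151.7, Σx² = 238.87, Σy² = 4738.23, Σxy = 1055.14
nΣxy − ΣxΣy = 5275.7 − 5172.97 = 102.73
nΣx² − (Σx)² = 1194.35 − 1162.81 = 31.54; nΣy² − (Σy)² = 23691.15 − 23012.89 = 678.26
r = 102.73 / √(31.54 × 678.26) = 102.73 / 146.2611 ≈ 0.7024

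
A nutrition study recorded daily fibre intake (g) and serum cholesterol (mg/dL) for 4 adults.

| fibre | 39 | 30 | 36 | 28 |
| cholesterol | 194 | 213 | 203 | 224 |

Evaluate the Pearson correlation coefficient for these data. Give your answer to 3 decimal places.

n = 4, Σx = 133, Σy = 834, Σx² = 4501, Σy² = 174390, Σxy = 27536
nΣxy − ΣxΣy = 110144 − 110922 = -778
nΣx² − (Σx)² = 18004 − 17689 = 315; nΣy² − (Σy)² = 697560 − 695556 = 2004
r = -778 / √(315 × 2004) = -778 / 794.5187 ≈ -0.979

-0.979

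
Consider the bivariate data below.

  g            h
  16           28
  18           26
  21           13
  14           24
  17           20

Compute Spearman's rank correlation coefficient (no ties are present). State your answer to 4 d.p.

Rank g: 2, 4, 5, 1, 3
Rank h: 5, 4, 1, 3, 2
d = rank(g) − rank(h): -3, 0, 4, -2, 1; Σd² = 30
ρ = 1 − 6Σd² / [n(n²−1)] = 1 − 6×30 / (5×24) = 1 − 180/120 ≈ -0.5000

-0.5000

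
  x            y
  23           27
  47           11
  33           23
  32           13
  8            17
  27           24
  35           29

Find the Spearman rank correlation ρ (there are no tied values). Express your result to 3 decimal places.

Rank x: 2, 7, 5, 4, 1, 3, 6
Rank y: 6, 1, 4, 2, 3, 5, 7
d = rank(x) − rank(y): -4, 6, 1, 2, -2, -2, -1; Σd² = 66
ρ = 1 − 6Σd² / [n(n²−1)] = 1 − 6×66 / (7×48) = 1 − 396/336 ≈ -0.179

-0.179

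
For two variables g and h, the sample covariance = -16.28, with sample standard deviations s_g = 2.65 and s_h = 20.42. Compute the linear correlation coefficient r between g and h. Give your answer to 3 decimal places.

r = Cov(g,h) / (s_g · s_h) = -16.28 / (2.65 × 20.42)
  = -16.28 / 54.1130 ≈ -0.301

-0.301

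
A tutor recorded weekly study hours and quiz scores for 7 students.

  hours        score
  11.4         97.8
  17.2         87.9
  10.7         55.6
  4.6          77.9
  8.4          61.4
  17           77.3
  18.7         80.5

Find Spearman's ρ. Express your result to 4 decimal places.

Rank hours: 4, 6, 3, 1, 2, 5, 7
Rank score: 7, 6, 1, 4, 2, 3, 5
d = rank(hours) − rank(score): -3, 0, 2, -3, 0, 2, 2; Σd² = 30
ρ = 1 − 6Σd² / [n(n²−1)] = 1 − 6×30 / (7×48) = 1 − 180/336 ≈ 0.4643

0.4643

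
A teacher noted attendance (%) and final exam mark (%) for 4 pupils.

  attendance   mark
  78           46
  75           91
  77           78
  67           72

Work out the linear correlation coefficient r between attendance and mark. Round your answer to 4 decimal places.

n = 4, Σx = 297, Σy = 287, Σx² = 22127, Σy² = 21665, Σxy = 21243
nΣxy − ΣxΣy = 84972 − 85239 = -267
nΣx² − (Σx)² = 88508 − 88209 = 299; nΣy² − (Σy)² = 86660 − 82369 = 4291
r = -267 / √(299 × 4291) = -267 / 1132.6999 ≈ -0.2357

-0.2357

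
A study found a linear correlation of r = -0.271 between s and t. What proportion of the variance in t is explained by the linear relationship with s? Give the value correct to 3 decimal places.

r² = (-0.271)² = 0.073

0.073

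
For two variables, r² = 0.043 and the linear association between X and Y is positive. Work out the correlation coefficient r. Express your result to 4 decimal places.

0.2074

|r| = √0.043 = 0.2074
The association is positive, so r = 0.2074.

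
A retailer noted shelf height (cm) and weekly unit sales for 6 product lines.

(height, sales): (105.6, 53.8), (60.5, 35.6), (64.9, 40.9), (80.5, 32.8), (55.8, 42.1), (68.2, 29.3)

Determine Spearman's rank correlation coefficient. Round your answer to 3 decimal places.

Rank height: 6, 2, 3, 5, 1, 4
Rank sales: 6, 3, 4, 2, 5, 1
d = rank(height) − rank(sales): 0, -1, -1, 3, -4, 3; Σd² = 36
ρ = 1 − 6Σd² / [n(n²−1)] = 1 − 6×36 / (6×35) = 1 − 216/210 ≈ -0.029

-0.029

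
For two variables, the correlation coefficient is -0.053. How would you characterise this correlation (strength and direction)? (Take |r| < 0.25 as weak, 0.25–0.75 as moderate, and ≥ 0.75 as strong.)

r = -0.053 < 0 so the relationship is negative.
|r| = 0.053, which falls in the weak range.

weak negative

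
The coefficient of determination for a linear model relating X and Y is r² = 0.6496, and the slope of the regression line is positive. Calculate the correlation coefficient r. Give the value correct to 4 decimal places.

0.8060

|r| = √0.6496 = 0.8060
The association is positive, so r = 0.8060.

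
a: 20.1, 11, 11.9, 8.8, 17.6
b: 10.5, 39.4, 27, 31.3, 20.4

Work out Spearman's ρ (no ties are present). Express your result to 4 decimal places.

-0.9000

Rank a: 5, 2, 3, 1, 4
Rank b: 1, 5, 3, 4, 2
d = rank(a) − rank(b): 4, -3, 0, -3, 2; Σd² = 38
ρ = 1 − 6Σd² / [n(n²−1)] = 1 − 6×38 / (5×24) = 1 − 228/120 ≈ -0.9000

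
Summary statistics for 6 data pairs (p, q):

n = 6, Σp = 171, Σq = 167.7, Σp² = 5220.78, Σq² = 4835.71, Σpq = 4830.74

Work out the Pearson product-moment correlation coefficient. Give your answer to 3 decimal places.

r = (nΣpq − ΣpΣq) / √[(nΣp² − (Σp)²)(nΣq² − (Σq)²)]
Numerator: 6×4830.74 − 171×167.7 = 307.74
Denominator: √[(31324.68 − 29241)(29014.26 − 28123.29)] = √[2083.68 × 890.97] = 1362.5331
r = 307.74 / 1362.5331 ≈ 0.226

0.226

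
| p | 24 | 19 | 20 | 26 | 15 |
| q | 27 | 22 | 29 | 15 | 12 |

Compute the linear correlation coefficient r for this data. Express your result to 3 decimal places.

0.251

n = 5, Σp = 104, Σq = 105, Σp² = 2238, Σq² = 2423, Σpq = 2216
nΣpq − ΣpΣq = 11080 − 10920 = 160
nΣp² − (Σp)² = 11190 − 10816 = 374; nΣq² − (Σq)² = 12115 − 11025 = 1090
r = 160 / √(374 × 1090) = 160 / 638.4826 ≈ 0.251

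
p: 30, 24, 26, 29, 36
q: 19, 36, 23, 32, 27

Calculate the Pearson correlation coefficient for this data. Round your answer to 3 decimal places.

n = 5, Σp = 145, Σq = 137, Σp² = 4289, Σq² = 3939, Σpq = 3932
nΣpq − ΣpΣq = 19660 − 19865 = -205
nΣp² − (Σp)² = 21445 − 21025 = 420; nΣq² − (Σq)² = 19695 − 18769 = 926
r = -205 / √(420 × 926) = -205 / 623.6345 ≈ -0.329

-0.329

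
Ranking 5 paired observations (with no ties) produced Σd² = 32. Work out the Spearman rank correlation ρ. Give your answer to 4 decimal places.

-0.6000

ρ = 1 − 6Σd² / [n(n²−1)] = 1 − 6×32 / (5×24)
  = 1 − 192/120 = 1 − 1.60000 ≈ -0.6000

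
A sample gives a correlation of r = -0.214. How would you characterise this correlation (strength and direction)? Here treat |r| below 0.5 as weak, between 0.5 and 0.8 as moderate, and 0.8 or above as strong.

r = -0.214 < 0 so the relationship is negative.
|r| = 0.214, which falls in the weak range.

weak negative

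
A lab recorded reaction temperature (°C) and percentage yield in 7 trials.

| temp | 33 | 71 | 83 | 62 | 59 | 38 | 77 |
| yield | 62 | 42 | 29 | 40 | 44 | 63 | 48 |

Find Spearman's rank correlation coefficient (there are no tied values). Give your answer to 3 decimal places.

Rank temp: 1, 5, 7, 4, 3, 2, 6
Rank yield: 6, 3, 1, 2, 4, 7, 5
d = rank(temp) − rank(yield): -5, 2, 6, 2, -1, -5, 1; Σd² = 96
ρ = 1 − 6Σd² / [n(n²−1)] = 1 − 6×96 / (7×48) = 1 − 576/336 ≈ -0.714

-0.714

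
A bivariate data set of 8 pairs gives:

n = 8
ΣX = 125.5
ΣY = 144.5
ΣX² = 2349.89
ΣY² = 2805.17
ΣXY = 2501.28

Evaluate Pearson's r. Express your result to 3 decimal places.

r = (nΣXY − ΣXΣY) / √[(nΣX² − (ΣX)²)(nΣY² − (ΣY)²)]
Numerator: 8×2501.28 − 125.5×144.5 = 1875.49
Denominator: √[(18799.12 − 15750.25)(22441.36 − 20880.25)] = √[3048.87 × 1561.11] = 2181.6557
r = 1875.49 / 2181.6557 ≈ 0.860

0.860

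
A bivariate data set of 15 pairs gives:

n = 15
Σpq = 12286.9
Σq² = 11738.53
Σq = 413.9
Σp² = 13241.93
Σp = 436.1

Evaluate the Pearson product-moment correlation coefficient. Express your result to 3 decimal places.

0.599

r = (nΣpq − ΣpΣq) / √[(nΣp² − (Σp)²)(nΣq² − (Σq)²)]
Numerator: 15×12286.9 − 436.1×413.9 = 3801.71
Denominator: √[(198628.95 − 190183.21)(176077.95 − 171313.21)] = √[8445.74 × 4764.74] = 6343.6390
r = 3801.71 / 6343.6390 ≈ 0.599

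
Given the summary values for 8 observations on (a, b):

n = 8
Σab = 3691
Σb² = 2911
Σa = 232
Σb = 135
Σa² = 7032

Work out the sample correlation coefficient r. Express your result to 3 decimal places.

-0.511

r = (nΣab − ΣaΣb) / √[(nΣa² − (Σa)²)(nΣb² − (Σb)²)]
Numerator: 8×3691 − 232×135 = -1792
Denominator: √[(56256 − 53824)(23288 − 18225)] = √[2432 × 5063] = 3509.0192
r = -1792 / 3509.0192 ≈ -0.511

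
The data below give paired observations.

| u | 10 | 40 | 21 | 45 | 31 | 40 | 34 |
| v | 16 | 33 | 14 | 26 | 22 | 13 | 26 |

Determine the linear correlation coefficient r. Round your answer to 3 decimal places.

n = 7, Σu = 221, Σv = 150, Σu² = 7883, Σv² = 3546, Σuv = 5030
nΣuv − ΣuΣv = 35210 − 33150 = 2060
nΣu² − (Σu)² = 55181 − 48841 = 6340; nΣv² − (Σv)² = 24822 − 22500 = 2322
r = 2060 / √(6340 × 2322) = 2060 / 3836.8581 ≈ 0.537

0.537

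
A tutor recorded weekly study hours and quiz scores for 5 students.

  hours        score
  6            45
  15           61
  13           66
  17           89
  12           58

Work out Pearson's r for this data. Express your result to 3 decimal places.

0.869

n = 5, Σx = 63, Σy = 319, Σx² = 863, Σy² = 21387, Σxy = 4252
nΣxy − ΣxΣy = 21260 − 20097 = 1163
nΣx² − (Σx)² = 4315 − 3969 = 346; nΣy² − (Σy)² = 106935 − 101761 = 5174
r = 1163 / √(346 × 5174) = 1163 / 1337.9851 ≈ 0.869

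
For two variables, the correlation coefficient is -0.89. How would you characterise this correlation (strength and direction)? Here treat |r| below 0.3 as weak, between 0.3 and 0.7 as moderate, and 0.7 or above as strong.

strong negative

r = -0.89 < 0 so the relationship is negative.
|r| = 0.89, which falls in the strong range.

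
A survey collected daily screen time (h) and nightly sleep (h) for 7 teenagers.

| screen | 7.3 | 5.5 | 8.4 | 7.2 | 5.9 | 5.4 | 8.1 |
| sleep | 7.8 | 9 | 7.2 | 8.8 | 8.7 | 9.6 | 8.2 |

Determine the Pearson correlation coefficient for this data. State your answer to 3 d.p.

n = 7, Σx = 47.8, Σy = 59.3, Σx² = 335.52, Σy² = 506.21, Σxy = 399.87
nΣxy − ΣxΣy = 2799.09 − 2834.54 = -35.45
nΣx² − (Σx)² = 2348.64 − 2284.84 = 63.8; nΣy² − (Σy)² = 3543.47 − 3516.49 = 26.98
r = -35.45 / √(63.8 × 26.98) = -35.45 / 41.4888 ≈ -0.854

-0.854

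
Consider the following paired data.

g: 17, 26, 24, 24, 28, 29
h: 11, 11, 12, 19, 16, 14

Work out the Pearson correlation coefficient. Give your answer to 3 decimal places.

n = 6, Σg = 148, Σh = 83, Σg² = 3742, Σh² = 1199, Σgh = 2071
nΣgh − ΣgΣh = 12426 − 12284 = 142
nΣg² − (Σg)² = 22452 − 21904 = 548; nΣh² − (Σh)² = 7194 − 6889 = 305
r = 142 / √(548 × 305) = 142 / 408.8276 ≈ 0.347

0.347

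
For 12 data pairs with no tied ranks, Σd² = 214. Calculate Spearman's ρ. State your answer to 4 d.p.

0.2517

ρ = 1 − 6Σd² / [n(n²−1)] = 1 − 6×214 / (12×143)
  = 1 − 1284/1716 = 1 − 0.74825 ≈ 0.2517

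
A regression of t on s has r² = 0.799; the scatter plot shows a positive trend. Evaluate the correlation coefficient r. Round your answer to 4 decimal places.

|r| = √0.799 = 0.8939
The association is positive, so r = 0.8939.

0.8939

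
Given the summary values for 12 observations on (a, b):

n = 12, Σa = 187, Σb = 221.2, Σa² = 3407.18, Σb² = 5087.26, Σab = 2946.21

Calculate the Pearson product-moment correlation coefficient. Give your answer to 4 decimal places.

-0.7097

r = (nΣab − ΣaΣb) / √[(nΣa² − (Σa)²)(nΣb² − (Σb)²)]
Numerator: 12×2946.21 − 187×221.2 = -6009.88
Denominator: √[(40886.16 − 34969)(61047.12 − 48929.44)] = √[5917.16 × 12117.68] = 8467.7182
r = -6009.88 / 8467.7182 ≈ -0.7097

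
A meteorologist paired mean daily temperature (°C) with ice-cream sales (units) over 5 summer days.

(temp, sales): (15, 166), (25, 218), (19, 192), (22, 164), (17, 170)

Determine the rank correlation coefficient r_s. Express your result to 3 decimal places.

Rank temp: 1, 5, 3, 4, 2
Rank sales: 2, 5, 4, 1, 3
d = rank(temp) − rank(sales): -1, 0, -1, 3, -1; Σd² = 12
ρ = 1 − 6Σd² / [n(n²−1)] = 1 − 6×12 / (5×24) = 1 − 72/120 ≈ 0.400

0.400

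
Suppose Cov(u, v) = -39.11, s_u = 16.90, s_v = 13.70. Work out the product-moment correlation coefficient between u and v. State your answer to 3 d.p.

r = Cov(u,v) / (s_u · s_v) = -39.11 / (16.90 × 13.70)
  = -39.11 / 231.5300 ≈ -0.169

-0.169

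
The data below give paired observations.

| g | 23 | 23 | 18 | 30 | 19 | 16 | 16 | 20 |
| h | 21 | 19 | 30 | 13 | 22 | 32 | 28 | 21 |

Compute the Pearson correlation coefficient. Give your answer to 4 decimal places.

n = 8, Σg = 165, Σh = 186, Σg² = 3555, Σh² = 4604, Σgh = 3648
nΣgh − ΣgΣh = 29184 − 30690 = -1506
nΣg² − (Σg)² = 28440 − 27225 = 1215; nΣh² − (Σh)² = 36832 − 34596 = 2236
r = -1506 / √(1215 × 2236) = -1506 / 1648.2536 ≈ -0.9137

-0.9137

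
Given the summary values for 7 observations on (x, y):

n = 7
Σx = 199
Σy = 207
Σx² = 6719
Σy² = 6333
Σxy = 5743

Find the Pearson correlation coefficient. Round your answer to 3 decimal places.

r = (nΣxy − ΣxΣy) / √[(nΣx² − (Σx)²)(nΣy² − (Σy)²)]
Numerator: 7×5743 − 199×207 = -992
Denominator: √[(47033 − 39601)(44331 − 42849)] = √[7432 × 1482] = 3318.7684
r = -992 / 3318.7684 ≈ -0.299

-0.299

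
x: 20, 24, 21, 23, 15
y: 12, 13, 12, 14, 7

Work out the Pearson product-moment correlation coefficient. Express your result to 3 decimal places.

0.955

n = 5, Σx = 103, Σy = 58, Σx² = 2171, Σy² = 702, Σxy = 1231
nΣxy − ΣxΣy = 6155 − 5974 = 181
nΣx² − (Σx)² = 10855 − 10609 = 246; nΣy² − (Σy)² = 3510 − 3364 = 146
r = 181 / √(246 × 146) = 181 / 189.5152 ≈ 0.955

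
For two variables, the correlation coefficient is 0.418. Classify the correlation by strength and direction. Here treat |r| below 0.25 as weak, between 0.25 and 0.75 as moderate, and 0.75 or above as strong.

r = 0.418 > 0 so the relationship is positive.
|r| = 0.418, which falls in the moderate range.

moderate positive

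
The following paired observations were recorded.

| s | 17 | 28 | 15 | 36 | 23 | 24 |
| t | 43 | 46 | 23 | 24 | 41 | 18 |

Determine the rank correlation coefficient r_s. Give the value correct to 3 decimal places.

0.143

Rank s: 2, 5, 1, 6, 3, 4
Rank t: 5, 6, 2, 3, 4, 1
d = rank(s) − rank(t): -3, -1, -1, 3, -1, 3; Σd² = 30
ρ = 1 − 6Σd² / [n(n²−1)] = 1 − 6×30 / (6×35) = 1 − 180/210 ≈ 0.143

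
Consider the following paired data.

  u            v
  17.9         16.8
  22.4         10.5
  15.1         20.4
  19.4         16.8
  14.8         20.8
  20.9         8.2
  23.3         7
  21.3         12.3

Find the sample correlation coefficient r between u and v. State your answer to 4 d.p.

-0.9382

n = 8, Σu = 155.1, Σv = 112.8, Σu² = 3078.97, Σv² = 1791.06, Σuv = 2074.19
nΣuv − ΣuΣv = 16593.52 − 17495.28 = -901.76
nΣu² − (Σu)² = 24631.76 − 24056.01 = 575.75; nΣv² − (Σv)² = 14328.48 − 12723.84 = 1604.64
r = -901.76 / √(575.75 × 1604.64) = -901.76 / 961.1823 ≈ -0.9382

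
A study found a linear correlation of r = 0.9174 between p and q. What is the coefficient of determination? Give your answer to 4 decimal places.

0.8416

r² = (0.9174)² = 0.8416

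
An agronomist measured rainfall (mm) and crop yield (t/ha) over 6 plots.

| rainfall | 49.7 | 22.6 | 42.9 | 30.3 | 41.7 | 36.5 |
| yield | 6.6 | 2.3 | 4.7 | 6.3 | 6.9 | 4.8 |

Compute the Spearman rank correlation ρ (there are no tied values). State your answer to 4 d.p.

0.4857

Rank rainfall: 6, 1, 5, 2, 4, 3
Rank yield: 5, 1, 2, 4, 6, 3
d = rank(rainfall) − rank(yield): 1, 0, 3, -2, -2, 0; Σd² = 18
ρ = 1 − 6Σd² / [n(n²−1)] = 1 − 6×18 / (6×35) = 1 − 108/210 ≈ 0.4857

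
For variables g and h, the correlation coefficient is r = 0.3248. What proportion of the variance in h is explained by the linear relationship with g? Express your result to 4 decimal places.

r² = (0.3248)² = 0.1055

0.1055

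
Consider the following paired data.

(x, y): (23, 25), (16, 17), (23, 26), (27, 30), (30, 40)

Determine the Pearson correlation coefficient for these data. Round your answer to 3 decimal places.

n = 5, Σx = 119, Σy = 138, Σx² = 2943, Σy² = 4090, Σxy = 3455
nΣxy − ΣxΣy = 17275 − 16422 = 853
nΣx² − (Σx)² = 14715 − 14161 = 554; nΣy² − (Σy)² = 20450 − 19044 = 1406
r = 853 / √(554 × 1406) = 853 / 882.5667 ≈ 0.966

0.966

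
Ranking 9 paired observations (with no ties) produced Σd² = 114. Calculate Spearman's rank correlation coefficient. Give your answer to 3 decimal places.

0.050

ρ = 1 − 6Σd² / [n(n²−1)] = 1 − 6×114 / (9×80)
  = 1 − 684/720 = 1 − 0.9500 ≈ 0.050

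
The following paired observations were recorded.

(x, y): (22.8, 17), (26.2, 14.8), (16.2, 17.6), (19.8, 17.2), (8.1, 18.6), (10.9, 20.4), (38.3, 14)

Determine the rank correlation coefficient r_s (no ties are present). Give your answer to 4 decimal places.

Rank x: 5, 6, 3, 4, 1, 2, 7
Rank y: 3, 2, 5, 4, 6, 7, 1
d = rank(x) − rank(y): 2, 4, -2, 0, -5, -5, 6; Σd² = 110
ρ = 1 − 6Σd² / [n(n²−1)] = 1 − 6×110 / (7×48) = 1 − 660/336 ≈ -0.9643

-0.9643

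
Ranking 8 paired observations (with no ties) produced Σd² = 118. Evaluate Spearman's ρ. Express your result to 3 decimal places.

-0.405

ρ = 1 − 6Σd² / [n(n²−1)] = 1 − 6×118 / (8×63)
  = 1 − 708/504 = 1 − 1.4048 ≈ -0.405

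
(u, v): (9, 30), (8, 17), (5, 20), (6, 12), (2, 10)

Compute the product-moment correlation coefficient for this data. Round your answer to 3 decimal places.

n = 5, Σu = 30, Σv = 89, Σu² = 210, Σv² = 1833, Σuv = 598
nΣuv − ΣuΣv = 2990 − 2670 = 320
nΣu² − (Σu)² = 1050 − 900 = 150; nΣv² − (Σv)² = 9165 − 7921 = 1244
r = 320 / √(150 × 1244) = 320 / 431.9722 ≈ 0.741

0.741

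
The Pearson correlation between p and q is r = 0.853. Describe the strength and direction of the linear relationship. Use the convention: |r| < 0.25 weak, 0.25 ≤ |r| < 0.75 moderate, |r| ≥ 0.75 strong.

r = 0.853 > 0 so the relationship is positive.
|r| = 0.853, which falls in the strong range.

strong positive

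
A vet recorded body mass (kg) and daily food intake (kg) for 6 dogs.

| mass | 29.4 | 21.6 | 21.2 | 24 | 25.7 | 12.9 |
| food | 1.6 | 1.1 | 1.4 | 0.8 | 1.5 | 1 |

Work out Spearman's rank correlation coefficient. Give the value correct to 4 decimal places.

0.6000

Rank mass: 6, 3, 2, 4, 5, 1
Rank food: 6, 3, 4, 1, 5, 2
d = rank(mass) − rank(food): 0, 0, -2, 3, 0, -1; Σd² = 14
ρ = 1 − 6Σd² / [n(n²−1)] = 1 − 6×14 / (6×35) = 1 − 84/210 ≈ 0.6000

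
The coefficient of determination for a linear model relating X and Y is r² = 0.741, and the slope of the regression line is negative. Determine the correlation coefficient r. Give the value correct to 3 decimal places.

|r| = √0.741 = 0.861
The association is negative, so r = −0.861.

-0.861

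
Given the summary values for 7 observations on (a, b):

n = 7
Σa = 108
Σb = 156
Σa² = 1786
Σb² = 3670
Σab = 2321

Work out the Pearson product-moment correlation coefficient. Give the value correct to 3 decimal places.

r = (nΣab − ΣaΣb) / √[(nΣa² − (Σa)²)(nΣb² − (Σb)²)]
Numerator: 7×2321 − 108×156 = -601
Denominator: √[(12502 − 11664)(25690 − 24336)] = √[838 × 1354] = 1065.2005
r = -601 / 1065.2005 ≈ -0.564

-0.564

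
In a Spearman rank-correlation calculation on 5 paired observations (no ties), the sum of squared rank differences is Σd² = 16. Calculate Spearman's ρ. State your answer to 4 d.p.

ρ = 1 − 6Σd² / [n(n²−1)] = 1 − 6×16 / (5×24)
  = 1 − 96/120 = 1 − 0.80000 ≈ 0.2000

0.2000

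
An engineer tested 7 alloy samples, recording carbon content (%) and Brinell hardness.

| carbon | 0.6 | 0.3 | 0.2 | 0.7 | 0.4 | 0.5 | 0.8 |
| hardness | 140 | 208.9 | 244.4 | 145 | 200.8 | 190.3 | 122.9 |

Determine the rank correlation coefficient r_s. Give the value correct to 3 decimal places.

-0.964

Rank carbon: 5, 2, 1, 6, 3, 4, 7
Rank hardness: 2, 6, 7, 3, 5, 4, 1
d = rank(carbon) − rank(hardness): 3, -4, -6, 3, -2, 0, 6; Σd² = 110
ρ = 1 − 6Σd² / [n(n²−1)] = 1 − 6×110 / (7×48) = 1 − 660/336 ≈ -0.964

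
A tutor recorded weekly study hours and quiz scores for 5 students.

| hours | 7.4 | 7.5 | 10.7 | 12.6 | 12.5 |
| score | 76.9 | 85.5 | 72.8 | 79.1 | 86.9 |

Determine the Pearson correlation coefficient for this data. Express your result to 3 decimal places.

0.066

n = 5, Σx = 50.7, Σy = 401.2, Σx² = 540.51, Σy² = 32332.12, Σxy = 4072.18
nΣxy − ΣxΣy = 20360.9 − 20340.84 = 20.06
nΣx² − (Σx)² = 2702.55 − 2570.49 = 132.06; nΣy² − (Σy)² = 161660.6 − 160961.44 = 699.16
r = 20.06 / √(132.06 × 699.16) = 20.06 / 303.8603 ≈ 0.066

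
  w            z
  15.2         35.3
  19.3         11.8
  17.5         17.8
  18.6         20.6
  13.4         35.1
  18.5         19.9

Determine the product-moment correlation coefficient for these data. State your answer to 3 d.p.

-0.926

n = 6, Σw = 102.5, Σz = 140.5, Σw² = 1777.55, Σz² = 3754.55, Σwz = 2297.45
nΣwz − ΣwΣz = 13784.7 − 14401.25 = -616.55
nΣw² − (Σw)² = 10665.3 − 10506.25 = 159.05; nΣz² − (Σz)² = 22527.3 − 19740.25 = 2787.05
r = -616.55 / √(159.05 × 2787.05) = -616.55 / 665.7930 ≈ -0.926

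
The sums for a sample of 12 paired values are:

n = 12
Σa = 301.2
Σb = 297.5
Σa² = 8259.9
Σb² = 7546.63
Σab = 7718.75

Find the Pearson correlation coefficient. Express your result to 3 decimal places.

0.727

r = (nΣab − ΣaΣb) / √[(nΣa² − (Σa)²)(nΣb² − (Σb)²)]
Numerator: 12×7718.75 − 301.2×297.5 = 3018
Denominator: √[(99118.8 − 90721.44)(90559.56 − 88506.25)] = √[8397.36 × 2053.31] = 4152.3949
r = 3018 / 4152.3949 ≈ 0.727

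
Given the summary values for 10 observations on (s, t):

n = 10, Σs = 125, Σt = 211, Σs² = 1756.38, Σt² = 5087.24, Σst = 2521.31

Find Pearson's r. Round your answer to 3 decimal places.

-0.331

r = (nΣst − ΣsΣt) / √[(nΣs² − (Σs)²)(nΣt² − (Σt)²)]
Numerator: 10×2521.31 − 125×211 = -1161.9
Denominator: √[(17563.8 − 15625)(50872.4 − 44521)] = √[1938.8 × 6351.4] = 3509.1444
r = -1161.9 / 3509.1444 ≈ -0.331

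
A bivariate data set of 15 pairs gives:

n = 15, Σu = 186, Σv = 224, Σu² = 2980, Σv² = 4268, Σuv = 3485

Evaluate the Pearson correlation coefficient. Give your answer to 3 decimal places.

r = (nΣuv − ΣuΣv) / √[(nΣu² − (Σu)²)(nΣv² − (Σv)²)]
Numerator: 15×3485 − 186×224 = 10611
Denominator: √[(44700 − 34596)(64020 − 50176)] = √[10104 × 13844] = 11827.0781
r = 10611 / 11827.0781 ≈ 0.897

0.897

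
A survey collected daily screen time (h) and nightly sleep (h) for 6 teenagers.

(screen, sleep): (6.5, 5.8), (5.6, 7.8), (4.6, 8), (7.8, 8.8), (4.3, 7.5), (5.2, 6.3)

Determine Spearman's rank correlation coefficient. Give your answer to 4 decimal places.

Rank screen: 5, 4, 2, 6, 1, 3
Rank sleep: 1, 4, 5, 6, 3, 2
d = rank(screen) − rank(sleep): 4, 0, -3, 0, -2, 1; Σd² = 30
ρ = 1 − 6Σd² / [n(n²−1)] = 1 − 6×30 / (6×35) = 1 − 180/210 ≈ 0.1429

0.1429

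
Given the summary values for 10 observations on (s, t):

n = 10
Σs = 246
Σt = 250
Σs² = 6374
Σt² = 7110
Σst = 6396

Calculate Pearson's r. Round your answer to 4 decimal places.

0.4672

r = (nΣst − ΣsΣt) / √[(nΣs² − (Σs)²)(nΣt² − (Σt)²)]
Numerator: 10×6396 − 246×250 = 2460
Denominator: √[(63740 − 60516)(71100 − 62500)] = √[3224 × 8600] = 5265.5864
r = 2460 / 5265.5864 ≈ 0.4672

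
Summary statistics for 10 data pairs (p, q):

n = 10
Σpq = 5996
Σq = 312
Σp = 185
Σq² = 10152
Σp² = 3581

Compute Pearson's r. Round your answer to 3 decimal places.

0.871

r = (nΣpq − ΣpΣq) / √[(nΣp² − (Σp)²)(nΣq² − (Σq)²)]
Numerator: 10×5996 − 185×312 = 2240
Denominator: √[(35810 − 34225)(101520 − 97344)] = √[1585 × 4176] = 2572.7340
r = 2240 / 2572.7340 ≈ 0.871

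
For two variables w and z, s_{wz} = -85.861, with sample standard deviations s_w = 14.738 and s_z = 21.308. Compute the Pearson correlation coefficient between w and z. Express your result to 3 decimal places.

r = Cov(w,z) / (s_w · s_z) = -85.861 / (14.738 × 21.308)
  = -85.861 / 314.0373 ≈ -0.273

-0.273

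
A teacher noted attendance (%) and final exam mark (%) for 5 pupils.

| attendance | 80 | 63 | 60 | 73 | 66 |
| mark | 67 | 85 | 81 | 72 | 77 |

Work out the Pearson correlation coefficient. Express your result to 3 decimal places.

-0.937

n = 5, Σx = 342, Σy = 382, Σx² = 23654, Σy² = 29388, Σxy = 25913
nΣxy − ΣxΣy = 129565 − 130644 = -1079
nΣx² − (Σx)² = 118270 − 116964 = 1306; nΣy² − (Σy)² = 146940 − 145924 = 1016
r = -1079 / √(1306 × 1016) = -1079 / 1151.9097 ≈ -0.937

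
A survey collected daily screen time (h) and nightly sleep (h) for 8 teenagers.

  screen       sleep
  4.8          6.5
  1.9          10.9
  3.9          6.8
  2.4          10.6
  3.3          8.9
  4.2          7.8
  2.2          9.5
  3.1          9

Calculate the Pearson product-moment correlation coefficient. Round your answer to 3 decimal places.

-0.937

n = 8, Σx = 25.8, Σy = 70, Σx² = 90.6, Σy² = 630.96, Σxy = 214.8
nΣxy − ΣxΣy = 1718.4 − 1806 = -87.6
nΣx² − (Σx)² = 724.8 − 665.64 = 59.16; nΣy² − (Σy)² = 5047.68 − 4900 = 147.68
r = -87.6 / √(59.16 × 147.68) = -87.6 / 93.4706 ≈ -0.937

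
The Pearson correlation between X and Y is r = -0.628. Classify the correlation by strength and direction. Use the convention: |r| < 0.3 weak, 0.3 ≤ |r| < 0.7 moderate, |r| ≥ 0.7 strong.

moderate negative

r = -0.628 < 0 so the relationship is negative.
|r| = 0.628, which falls in the moderate range.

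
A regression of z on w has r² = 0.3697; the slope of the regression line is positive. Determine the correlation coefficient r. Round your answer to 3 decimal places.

|r| = √0.3697 = 0.608
The association is positive, so r = 0.608.

0.608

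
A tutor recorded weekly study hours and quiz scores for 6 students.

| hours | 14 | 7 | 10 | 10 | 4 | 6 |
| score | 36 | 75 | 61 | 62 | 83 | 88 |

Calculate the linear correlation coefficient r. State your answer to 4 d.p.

-0.9618

n = 6, Σx = 51, Σy = 405, Σx² = 497, Σy² = 29119, Σxy = 3119
nΣxy − ΣxΣy = 18714 − 20655 = -1941
nΣx² − (Σx)² = 2982 − 2601 = 381; nΣy² − (Σy)² = 174714 − 164025 = 10689
r = -1941 / √(381 × 10689) = -1941 / 2018.0458 ≈ -0.9618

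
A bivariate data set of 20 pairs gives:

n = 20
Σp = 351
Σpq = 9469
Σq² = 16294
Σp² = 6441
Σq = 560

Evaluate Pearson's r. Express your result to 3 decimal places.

-0.864

r = (nΣpq − ΣpΣq) / √[(nΣp² − (Σp)²)(nΣq² − (Σq)²)]
Numerator: 20×9469 − 351×560 = -7180
Denominator: √[(128820 − 123201)(325880 − 313600)] = √[5619 × 12280] = 8306.7033
r = -7180 / 8306.7033 ≈ -0.864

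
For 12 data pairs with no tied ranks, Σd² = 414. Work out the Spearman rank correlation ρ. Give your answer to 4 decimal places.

-0.4476

ρ = 1 − 6Σd² / [n(n²−1)] = 1 − 6×414 / (12×143)
  = 1 − 2484/1716 = 1 − 1.44755 ≈ -0.4476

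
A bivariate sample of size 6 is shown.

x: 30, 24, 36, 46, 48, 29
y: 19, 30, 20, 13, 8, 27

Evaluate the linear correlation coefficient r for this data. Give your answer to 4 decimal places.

n = 6, Σx = 213, Σy = 117, Σx² = 8033, Σy² = 2623, Σxy = 3775
nΣxy − ΣxΣy = 22650 − 24921 = -2271
nΣx² − (Σx)² = 48198 − 45369 = 2829; nΣy² − (Σy)² = 15738 − 13689 = 2049
r = -2271 / √(2829 × 2049) = -2271 / 2407.6173 ≈ -0.9433

-0.9433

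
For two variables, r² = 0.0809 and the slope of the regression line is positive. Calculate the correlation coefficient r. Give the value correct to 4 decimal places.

0.2844

|r| = √0.0809 = 0.2844
The association is positive, so r = 0.2844.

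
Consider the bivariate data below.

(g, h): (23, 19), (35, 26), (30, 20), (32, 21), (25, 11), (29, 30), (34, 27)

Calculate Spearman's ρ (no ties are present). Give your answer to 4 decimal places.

0.5714

Rank g: 1, 7, 4, 5, 2, 3, 6
Rank h: 2, 5, 3, 4, 1, 7, 6
d = rank(g) − rank(h): -1, 2, 1, 1, 1, -4, 0; Σd² = 24
ρ = 1 − 6Σd² / [n(n²−1)] = 1 − 6×24 / (7×48) = 1 − 144/336 ≈ 0.5714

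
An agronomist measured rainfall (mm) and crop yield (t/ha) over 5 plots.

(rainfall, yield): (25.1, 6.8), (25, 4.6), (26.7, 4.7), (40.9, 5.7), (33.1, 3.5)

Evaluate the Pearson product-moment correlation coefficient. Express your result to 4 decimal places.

n = 5, Σx = 150.8, Σy = 25.3, Σx² = 4736.32, Σy² = 134.23, Σxy = 760.15
nΣxy − ΣxΣy = 3800.75 − 3815.24 = -14.49
nΣx² − (Σx)² = 23681.6 − 22740.64 = 940.96; nΣy² − (Σy)² = 671.15 − 640.09 = 31.06
r = -14.49 / √(940.96 × 31.06) = -14.49 / 170.9568 ≈ -0.0848

-0.0848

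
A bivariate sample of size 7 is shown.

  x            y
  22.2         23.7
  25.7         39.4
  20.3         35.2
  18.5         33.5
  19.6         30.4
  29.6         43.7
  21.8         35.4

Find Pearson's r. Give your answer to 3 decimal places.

n = 7, Σx = 157.7, Σy = 241.3, Σx² = 3643.23, Σy² = 8562.35, Σxy = 5534.11
nΣxy − ΣxΣy = 38738.77 − 38053.01 = 685.76
nΣx² − (Σx)² = 25502.61 − 24869.29 = 633.32; nΣy² − (Σy)² = 59936.45 − 58225.69 = 1710.76
r = 685.76 / √(633.32 × 1710.76) = 685.76 / 1040.8931 ≈ 0.659

0.659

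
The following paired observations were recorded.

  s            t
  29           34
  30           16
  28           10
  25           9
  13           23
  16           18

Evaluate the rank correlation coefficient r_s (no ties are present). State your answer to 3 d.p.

Rank s: 5, 6, 4, 3, 1, 2
Rank t: 6, 3, 2, 1, 5, 4
d = rank(s) − rank(t): -1, 3, 2, 2, -4, -2; Σd² = 38
ρ = 1 − 6Σd² / [n(n²−1)] = 1 − 6×38 / (6×35) = 1 − 228/210 ≈ -0.086

-0.086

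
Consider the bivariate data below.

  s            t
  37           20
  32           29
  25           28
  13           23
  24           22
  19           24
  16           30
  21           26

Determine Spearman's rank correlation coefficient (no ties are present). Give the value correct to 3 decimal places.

Rank s: 8, 7, 6, 1, 5, 3, 2, 4
Rank t: 1, 7, 6, 3, 2, 4, 8, 5
d = rank(s) − rank(t): 7, 0, 0, -2, 3, -1, -6, -1; Σd² = 100
ρ = 1 − 6Σd² / [n(n²−1)] = 1 − 6×100 / (8×63) = 1 − 600/504 ≈ -0.190

-0.190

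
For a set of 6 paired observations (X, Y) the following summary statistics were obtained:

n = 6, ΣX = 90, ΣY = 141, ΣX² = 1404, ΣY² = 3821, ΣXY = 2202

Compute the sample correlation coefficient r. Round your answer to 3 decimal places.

r = (nΣXY − ΣXΣY) / √[(nΣX² − (ΣX)²)(nΣY² − (ΣY)²)]
Numerator: 6×2202 − 90×141 = 522
Denominator: √[(8424 − 8100)(22926 − 19881)] = √[324 × 3045] = 993.2673
r = 522 / 993.2673 ≈ 0.526

0.526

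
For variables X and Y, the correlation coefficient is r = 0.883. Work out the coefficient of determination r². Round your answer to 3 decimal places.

r² = (0.883)² = 0.780

0.780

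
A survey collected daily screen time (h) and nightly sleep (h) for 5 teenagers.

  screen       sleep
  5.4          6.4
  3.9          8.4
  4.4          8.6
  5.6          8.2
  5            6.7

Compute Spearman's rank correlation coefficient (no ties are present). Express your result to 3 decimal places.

Rank screen: 4, 1, 2, 5, 3
Rank sleep: 1, 4, 5, 3, 2
d = rank(screen) − rank(sleep): 3, -3, -3, 2, 1; Σd² = 32
ρ = 1 − 6Σd² / [n(n²−1)] = 1 − 6×32 / (5×24) = 1 − 192/120 ≈ -0.600

-0.600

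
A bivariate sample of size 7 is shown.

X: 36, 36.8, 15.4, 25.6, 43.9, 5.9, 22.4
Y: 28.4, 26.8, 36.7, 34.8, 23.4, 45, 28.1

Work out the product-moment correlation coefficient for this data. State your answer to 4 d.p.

n = 7, ΣX = 186, ΣY = 223.2, ΣX² = 6006.54, ΣY² = 7444.9, ΣXY = 5386.9
nΣXY − ΣXΣY = 37708.3 − 41515.2 = -3806.9
nΣX² − (ΣX)² = 42045.78 − 34596 = 7449.78; nΣY² − (ΣY)² = 52114.3 − 49818.24 = 2296.06
r = -3806.9 / √(7449.78 × 2296.06) = -3806.9 / 4135.8363 ≈ -0.9205

-0.9205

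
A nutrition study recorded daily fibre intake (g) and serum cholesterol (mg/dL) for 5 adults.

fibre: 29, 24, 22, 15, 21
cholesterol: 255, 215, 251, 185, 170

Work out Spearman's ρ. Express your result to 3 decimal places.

Rank fibre: 5, 4, 3, 1, 2
Rank cholesterol: 5, 3, 4, 2, 1
d = rank(fibre) − rank(cholesterol): 0, 1, -1, -1, 1; Σd² = 4
ρ = 1 − 6Σd² / [n(n²−1)] = 1 − 6×4 / (5×24) = 1 − 24/120 ≈ 0.800

0.800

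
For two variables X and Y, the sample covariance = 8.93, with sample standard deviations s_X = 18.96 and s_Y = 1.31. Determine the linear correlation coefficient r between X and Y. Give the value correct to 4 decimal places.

0.3595

r = Cov(X,Y) / (s_X · s_Y) = 8.93 / (18.96 × 1.31)
  = 8.93 / 24.8376 ≈ 0.3595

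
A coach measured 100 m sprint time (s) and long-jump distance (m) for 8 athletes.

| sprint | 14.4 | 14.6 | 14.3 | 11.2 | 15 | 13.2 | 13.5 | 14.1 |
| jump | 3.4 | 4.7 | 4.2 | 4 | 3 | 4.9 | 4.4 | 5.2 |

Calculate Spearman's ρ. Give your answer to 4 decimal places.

Rank sprint: 6, 7, 5, 1, 8, 2, 3, 4
Rank jump: 2, 6, 4, 3, 1, 7, 5, 8
d = rank(sprint) − rank(jump): 4, 1, 1, -2, 7, -5, -2, -4; Σd² = 116
ρ = 1 − 6Σd² / [n(n²−1)] = 1 − 6×116 / (8×63) = 1 − 696/504 ≈ -0.3810

-0.3810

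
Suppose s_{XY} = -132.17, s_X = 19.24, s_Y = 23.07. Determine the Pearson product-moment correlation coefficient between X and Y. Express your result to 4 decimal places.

r = Cov(X,Y) / (s_X · s_Y) = -132.17 / (19.24 × 23.07)
  = -132.17 / 443.8668 ≈ -0.2978

-0.2978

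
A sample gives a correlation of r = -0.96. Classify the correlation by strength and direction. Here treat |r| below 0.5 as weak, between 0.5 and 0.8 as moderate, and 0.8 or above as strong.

strong negative

r = -0.96 < 0 so the relationship is negative.
|r| = 0.96, which falls in the strong range.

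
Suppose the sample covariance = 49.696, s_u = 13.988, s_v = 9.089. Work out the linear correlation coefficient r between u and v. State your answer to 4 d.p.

0.3909

r = Cov(u,v) / (s_u · s_v) = 49.696 / (13.988 × 9.089)
  = 49.696 / 127.1369 ≈ 0.3909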